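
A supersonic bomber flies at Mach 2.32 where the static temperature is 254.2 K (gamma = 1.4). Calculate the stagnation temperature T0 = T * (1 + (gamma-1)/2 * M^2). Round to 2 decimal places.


Step 1: (gamma-1)/2 = 0.2
Step 2: M^2 = 5.3824
Step 3: 1 + 0.2 * 5.3824 = 2.07648
Step 4: T0 = 254.2 * 2.07648 = 527.84 K

527.84


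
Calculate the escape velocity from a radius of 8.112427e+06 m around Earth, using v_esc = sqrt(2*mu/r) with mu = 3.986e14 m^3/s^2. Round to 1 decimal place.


Step 1: 2*mu/r = 2 * 3.986e14 / 8.112427e+06 = 98268989.0461
Step 2: v_esc = sqrt(98268989.0461) = 9913.1 m/s

9913.1


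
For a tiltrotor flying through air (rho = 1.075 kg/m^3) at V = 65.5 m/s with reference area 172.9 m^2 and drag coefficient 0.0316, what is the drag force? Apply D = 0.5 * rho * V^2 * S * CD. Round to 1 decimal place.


Step 1: Dynamic pressure q = 0.5 * 1.075 * 65.5^2 = 2306.0094 Pa
Step 2: Drag D = q * S * CD = 2306.0094 * 172.9 * 0.0316
Step 3: D = 12599.2 N

12599.2


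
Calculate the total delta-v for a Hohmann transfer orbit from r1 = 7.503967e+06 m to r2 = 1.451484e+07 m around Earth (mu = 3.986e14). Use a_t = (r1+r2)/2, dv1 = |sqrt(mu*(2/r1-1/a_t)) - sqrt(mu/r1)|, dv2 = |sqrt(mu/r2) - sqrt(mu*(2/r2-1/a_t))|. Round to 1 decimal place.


Step 1: Transfer semi-major axis a_t = (7.503967e+06 + 1.451484e+07) / 2 = 1.100940e+07 m
Step 2: v1 (circular at r1) = sqrt(mu/r1) = 7288.25 m/s
Step 3: v_t1 = sqrt(mu*(2/r1 - 1/a_t)) = 8368.5 m/s
Step 4: dv1 = |8368.5 - 7288.25| = 1080.25 m/s
Step 5: v2 (circular at r2) = 5240.38 m/s, v_t2 = 4326.39 m/s
Step 6: dv2 = |5240.38 - 4326.39| = 913.98 m/s
Step 7: Total delta-v = 1080.25 + 913.98 = 1994.2 m/s

1994.2


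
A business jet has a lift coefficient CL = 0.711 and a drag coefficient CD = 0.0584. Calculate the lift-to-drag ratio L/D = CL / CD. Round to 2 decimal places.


Step 1: L/D = CL / CD = 0.711 / 0.0584
Step 2: L/D = 12.17

12.17


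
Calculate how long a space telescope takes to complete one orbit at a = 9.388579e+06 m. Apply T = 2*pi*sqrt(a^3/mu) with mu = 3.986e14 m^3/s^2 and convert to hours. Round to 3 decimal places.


Step 1: a^3 / mu = 8.275602e+20 / 3.986e14 = 2.076167e+06
Step 2: sqrt(2.076167e+06) = 1440.8911 s
Step 3: T = 2*pi * 1440.8911 = 9053.39 s
Step 4: T in hours = 9053.39 / 3600 = 2.515 hours

2.515


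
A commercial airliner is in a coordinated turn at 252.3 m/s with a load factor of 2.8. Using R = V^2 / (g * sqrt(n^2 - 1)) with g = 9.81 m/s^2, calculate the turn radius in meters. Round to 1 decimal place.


Step 1: V^2 = 252.3^2 = 63655.29
Step 2: n^2 - 1 = 2.8^2 - 1 = 6.84
Step 3: sqrt(6.84) = 2.615339
Step 4: R = 63655.29 / (9.81 * 2.615339) = 2481.1 m

2481.1


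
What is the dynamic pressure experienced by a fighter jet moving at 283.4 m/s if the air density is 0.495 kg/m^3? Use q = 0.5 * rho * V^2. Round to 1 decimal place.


Step 1: V^2 = 283.4^2 = 80315.56
Step 2: q = 0.5 * 0.495 * 80315.56
Step 3: q = 19878.1 Pa

19878.1


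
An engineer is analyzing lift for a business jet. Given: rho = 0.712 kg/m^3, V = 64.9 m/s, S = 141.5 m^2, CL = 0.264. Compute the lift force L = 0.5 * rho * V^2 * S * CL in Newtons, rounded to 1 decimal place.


Step 1: Calculate dynamic pressure q = 0.5 * 0.712 * 64.9^2 = 0.5 * 0.712 * 4212.01 = 1499.4756 Pa
Step 2: Multiply by wing area and lift coefficient: L = 1499.4756 * 141.5 * 0.264
Step 3: L = 212175.7917 * 0.264 = 56014.4 N

56014.4


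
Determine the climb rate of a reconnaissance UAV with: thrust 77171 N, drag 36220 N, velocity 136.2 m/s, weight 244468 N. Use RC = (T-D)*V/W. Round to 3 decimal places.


Step 1: Excess thrust = T - D = 77171 - 36220 = 40951 N
Step 2: Excess power = 40951 * 136.2 = 5577526.2 W
Step 3: RC = 5577526.2 / 244468 = 22.815 m/s

22.815


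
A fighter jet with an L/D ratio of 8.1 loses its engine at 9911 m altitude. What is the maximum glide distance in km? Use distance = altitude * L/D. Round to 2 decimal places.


Step 1: Glide distance = altitude * L/D = 9911 * 8.1 = 80279.1 m
Step 2: Convert to km: 80279.1 / 1000 = 80.28 km

80.28


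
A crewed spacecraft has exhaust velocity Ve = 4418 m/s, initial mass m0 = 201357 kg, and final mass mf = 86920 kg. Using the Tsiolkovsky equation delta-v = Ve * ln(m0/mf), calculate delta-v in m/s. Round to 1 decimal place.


Step 1: Mass ratio m0/mf = 201357 / 86920 = 2.316578
Step 2: ln(2.316578) = 0.840091
Step 3: delta-v = 4418 * 0.840091 = 3711.5 m/s

3711.5


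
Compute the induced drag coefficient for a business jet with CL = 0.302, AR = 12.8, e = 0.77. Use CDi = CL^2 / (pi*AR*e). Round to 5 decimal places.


Step 1: CL^2 = 0.302^2 = 0.091204
Step 2: pi * AR * e = 3.14159 * 12.8 * 0.77 = 30.963537
Step 3: CDi = 0.091204 / 30.963537 = 0.00295

0.00295


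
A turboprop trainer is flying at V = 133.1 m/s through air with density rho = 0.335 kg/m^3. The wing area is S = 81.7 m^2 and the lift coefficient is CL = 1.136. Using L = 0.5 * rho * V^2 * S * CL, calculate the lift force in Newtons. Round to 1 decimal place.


Step 1: Calculate dynamic pressure q = 0.5 * 0.335 * 133.1^2 = 0.5 * 0.335 * 17715.61 = 2967.3647 Pa
Step 2: Multiply by wing area and lift coefficient: L = 2967.3647 * 81.7 * 1.136
Step 3: L = 242433.6939 * 1.136 = 275404.7 N

275404.7


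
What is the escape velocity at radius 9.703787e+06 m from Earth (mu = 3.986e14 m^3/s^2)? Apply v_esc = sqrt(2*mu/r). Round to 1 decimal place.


Step 1: 2*mu/r = 2 * 3.986e14 / 9.703787e+06 = 82153493.2702
Step 2: v_esc = sqrt(82153493.2702) = 9063.9 m/s

9063.9


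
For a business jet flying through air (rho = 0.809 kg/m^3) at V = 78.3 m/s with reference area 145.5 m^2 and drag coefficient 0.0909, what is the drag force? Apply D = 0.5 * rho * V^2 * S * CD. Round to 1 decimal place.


Step 1: Dynamic pressure q = 0.5 * 0.809 * 78.3^2 = 2479.945 Pa
Step 2: Drag D = q * S * CD = 2479.945 * 145.5 * 0.0909
Step 3: D = 32799.6 N

32799.6


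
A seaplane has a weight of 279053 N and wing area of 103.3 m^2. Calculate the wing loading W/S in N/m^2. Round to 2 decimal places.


Step 1: Wing loading = W / S = 279053 / 103.3
Step 2: Wing loading = 2701.38 N/m^2

2701.38


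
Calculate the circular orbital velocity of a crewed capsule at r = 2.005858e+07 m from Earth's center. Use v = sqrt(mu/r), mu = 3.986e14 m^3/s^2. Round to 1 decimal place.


Step 1: mu / r = 3.986e14 / 2.005858e+07 = 19871795.5109
Step 2: v = sqrt(19871795.5109) = 4457.8 m/s

4457.8


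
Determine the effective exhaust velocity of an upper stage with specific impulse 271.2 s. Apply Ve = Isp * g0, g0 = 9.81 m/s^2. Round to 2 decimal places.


Step 1: Ve = Isp * g0 = 271.2 * 9.81
Step 2: Ve = 2660.47 m/s

2660.47


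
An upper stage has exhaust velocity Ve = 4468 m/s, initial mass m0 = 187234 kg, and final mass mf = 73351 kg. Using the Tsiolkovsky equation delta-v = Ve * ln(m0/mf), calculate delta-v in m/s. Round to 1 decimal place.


Step 1: Mass ratio m0/mf = 187234 / 73351 = 2.552576
Step 2: ln(2.552576) = 0.937103
Step 3: delta-v = 4468 * 0.937103 = 4187.0 m/s

4187.0


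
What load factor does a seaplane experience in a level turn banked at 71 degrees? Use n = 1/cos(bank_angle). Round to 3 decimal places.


Step 1: Convert 71 degrees to radians = 1.239184
Step 2: cos(71 deg) = 0.325568
Step 3: n = 1 / 0.325568 = 3.072

3.072


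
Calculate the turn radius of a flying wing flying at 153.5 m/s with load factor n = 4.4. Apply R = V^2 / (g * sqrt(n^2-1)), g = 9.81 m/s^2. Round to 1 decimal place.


Step 1: V^2 = 153.5^2 = 23562.25
Step 2: n^2 - 1 = 4.4^2 - 1 = 18.36
Step 3: sqrt(18.36) = 4.284857
Step 4: R = 23562.25 / (9.81 * 4.284857) = 560.5 m

560.5


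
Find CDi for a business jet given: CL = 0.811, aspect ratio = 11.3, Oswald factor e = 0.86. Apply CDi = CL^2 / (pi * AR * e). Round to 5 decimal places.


Step 1: CL^2 = 0.811^2 = 0.657721
Step 2: pi * AR * e = 3.14159 * 11.3 * 0.86 = 30.529997
Step 3: CDi = 0.657721 / 30.529997 = 0.02154

0.02154


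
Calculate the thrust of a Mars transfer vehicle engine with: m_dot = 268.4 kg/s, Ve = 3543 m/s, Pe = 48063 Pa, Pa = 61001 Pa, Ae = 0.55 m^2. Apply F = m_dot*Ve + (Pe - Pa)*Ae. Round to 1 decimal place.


Step 1: Momentum thrust = m_dot * Ve = 268.4 * 3543 = 950941.2 N
Step 2: Pressure thrust = (Pe - Pa) * Ae = (48063 - 61001) * 0.55 = -7115.90 N
Step 3: Total thrust F = 950941.2 + -7115.90 = 943825.3 N

943825.3


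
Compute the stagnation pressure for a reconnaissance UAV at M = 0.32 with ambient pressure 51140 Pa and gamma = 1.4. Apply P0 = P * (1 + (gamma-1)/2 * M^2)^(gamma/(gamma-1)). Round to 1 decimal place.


Step 1: (gamma-1)/2 * M^2 = 0.2 * 0.1024 = 0.02048
Step 2: 1 + 0.02048 = 1.02048
Step 3: Exponent gamma/(gamma-1) = 3.5
Step 4: P0 = 51140 * 1.02048^3.5 = 54900.5 Pa

54900.5


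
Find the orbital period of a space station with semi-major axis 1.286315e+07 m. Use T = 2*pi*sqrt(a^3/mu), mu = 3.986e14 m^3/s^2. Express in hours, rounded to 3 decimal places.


Step 1: a^3 / mu = 2.128345e+21 / 3.986e14 = 5.339551e+06
Step 2: sqrt(5.339551e+06) = 2310.7468 s
Step 3: T = 2*pi * 2310.7468 = 14518.85 s
Step 4: T in hours = 14518.85 / 3600 = 4.033 hours

4.033


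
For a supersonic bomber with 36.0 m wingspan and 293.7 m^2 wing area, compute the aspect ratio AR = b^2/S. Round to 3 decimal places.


Step 1: b^2 = 36.0^2 = 1296.0
Step 2: AR = 1296.0 / 293.7 = 4.413

4.413


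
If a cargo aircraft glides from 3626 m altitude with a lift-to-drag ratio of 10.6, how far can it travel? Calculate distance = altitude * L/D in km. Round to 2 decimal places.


Step 1: Glide distance = altitude * L/D = 3626 * 10.6 = 38435.6 m
Step 2: Convert to km: 38435.6 / 1000 = 38.44 km

38.44


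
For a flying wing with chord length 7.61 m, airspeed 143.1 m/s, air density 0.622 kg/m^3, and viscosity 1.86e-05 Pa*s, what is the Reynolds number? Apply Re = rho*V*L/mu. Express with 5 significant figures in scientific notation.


Step 1: Numerator = rho * V * L = 0.622 * 143.1 * 7.61 = 677.352402
Step 2: Re = 677.352402 / 1.86e-05
Step 3: Re = 3.6417e+07

3.6417e+07


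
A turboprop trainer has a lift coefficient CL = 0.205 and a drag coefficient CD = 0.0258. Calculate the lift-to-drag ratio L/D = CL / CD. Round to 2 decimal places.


Step 1: L/D = CL / CD = 0.205 / 0.0258
Step 2: L/D = 7.95

7.95


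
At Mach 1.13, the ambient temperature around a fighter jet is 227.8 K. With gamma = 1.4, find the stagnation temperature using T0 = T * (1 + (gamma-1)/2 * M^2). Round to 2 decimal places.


Step 1: (gamma-1)/2 = 0.2
Step 2: M^2 = 1.2769
Step 3: 1 + 0.2 * 1.2769 = 1.25538
Step 4: T0 = 227.8 * 1.25538 = 285.98 K

285.98


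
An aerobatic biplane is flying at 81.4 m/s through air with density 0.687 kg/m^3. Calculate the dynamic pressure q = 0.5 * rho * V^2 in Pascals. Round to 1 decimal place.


Step 1: V^2 = 81.4^2 = 6625.96
Step 2: q = 0.5 * 0.687 * 6625.96
Step 3: q = 2276.0 Pa

2276.0


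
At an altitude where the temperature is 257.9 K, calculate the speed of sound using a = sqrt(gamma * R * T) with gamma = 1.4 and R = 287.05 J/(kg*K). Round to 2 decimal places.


Step 1: gamma * R * T = 1.4 * 287.05 * 257.9 = 103642.273
Step 2: a = sqrt(103642.273) = 321.94 m/s

321.94


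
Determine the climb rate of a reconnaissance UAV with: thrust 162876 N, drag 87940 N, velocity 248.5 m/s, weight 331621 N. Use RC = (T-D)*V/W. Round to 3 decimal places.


Step 1: Excess thrust = T - D = 162876 - 87940 = 74936 N
Step 2: Excess power = 74936 * 248.5 = 18621596.0 W
Step 3: RC = 18621596.0 / 331621 = 56.153 m/s

56.153


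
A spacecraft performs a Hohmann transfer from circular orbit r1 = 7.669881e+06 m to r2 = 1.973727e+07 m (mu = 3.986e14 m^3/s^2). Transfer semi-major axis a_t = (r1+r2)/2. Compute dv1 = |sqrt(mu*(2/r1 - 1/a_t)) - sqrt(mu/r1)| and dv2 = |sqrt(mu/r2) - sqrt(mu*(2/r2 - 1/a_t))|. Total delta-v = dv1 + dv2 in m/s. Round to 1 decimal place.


Step 1: Transfer semi-major axis a_t = (7.669881e+06 + 1.973727e+07) / 2 = 1.370358e+07 m
Step 2: v1 (circular at r1) = sqrt(mu/r1) = 7208.99 m/s
Step 3: v_t1 = sqrt(mu*(2/r1 - 1/a_t)) = 8651.69 m/s
Step 4: dv1 = |8651.69 - 7208.99| = 1442.7 m/s
Step 5: v2 (circular at r2) = 4493.92 m/s, v_t2 = 3362.04 m/s
Step 6: dv2 = |4493.92 - 3362.04| = 1131.88 m/s
Step 7: Total delta-v = 1442.7 + 1131.88 = 2574.6 m/s

2574.6


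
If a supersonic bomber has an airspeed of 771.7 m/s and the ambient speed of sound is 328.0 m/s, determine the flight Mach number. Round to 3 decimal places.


Step 1: M = V / a = 771.7 / 328.0
Step 2: M = 2.353

2.353


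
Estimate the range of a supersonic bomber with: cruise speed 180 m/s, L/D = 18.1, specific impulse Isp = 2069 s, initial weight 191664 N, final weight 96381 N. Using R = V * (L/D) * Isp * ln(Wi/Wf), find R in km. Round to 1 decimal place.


Step 1: Coefficient = V * (L/D) * Isp = 180 * 18.1 * 2069 = 6740802.0 m
Step 2: Wi/Wf = 191664 / 96381 = 1.988608
Step 3: ln(1.988608) = 0.687435
Step 4: R = 6740802.0 * 0.687435 = 4633861.6 m = 4633.9 km

4633.9


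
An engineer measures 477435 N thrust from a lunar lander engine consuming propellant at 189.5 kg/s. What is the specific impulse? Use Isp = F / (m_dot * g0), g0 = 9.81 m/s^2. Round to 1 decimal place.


Step 1: m_dot * g0 = 189.5 * 9.81 = 1859.0
Step 2: Isp = 477435 / 1859.0 = 256.8 s

256.8


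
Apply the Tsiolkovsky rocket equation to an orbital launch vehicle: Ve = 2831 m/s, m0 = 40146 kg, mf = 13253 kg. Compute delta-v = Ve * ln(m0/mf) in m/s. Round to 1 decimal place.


Step 1: Mass ratio m0/mf = 40146 / 13253 = 3.029201
Step 2: ln(3.029201) = 1.108299
Step 3: delta-v = 2831 * 1.108299 = 3137.6 m/s

3137.6


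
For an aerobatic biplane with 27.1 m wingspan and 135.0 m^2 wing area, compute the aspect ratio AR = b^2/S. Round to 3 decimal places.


Step 1: b^2 = 27.1^2 = 734.41
Step 2: AR = 734.41 / 135.0 = 5.440

5.440


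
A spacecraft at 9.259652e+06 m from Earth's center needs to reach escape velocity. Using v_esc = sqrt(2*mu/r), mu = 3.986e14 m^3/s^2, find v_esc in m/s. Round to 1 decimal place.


Step 1: 2*mu/r = 2 * 3.986e14 / 9.259652e+06 = 86093948.2391
Step 2: v_esc = sqrt(86093948.2391) = 9278.7 m/s

9278.7


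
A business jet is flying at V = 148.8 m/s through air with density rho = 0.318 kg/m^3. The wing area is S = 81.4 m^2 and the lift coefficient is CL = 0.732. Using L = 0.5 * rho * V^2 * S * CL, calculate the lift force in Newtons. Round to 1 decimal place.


Step 1: Calculate dynamic pressure q = 0.5 * 0.318 * 148.8^2 = 0.5 * 0.318 * 22141.44 = 3520.489 Pa
Step 2: Multiply by wing area and lift coefficient: L = 3520.489 * 81.4 * 0.732
Step 3: L = 286567.8013 * 0.732 = 209767.6 N

209767.6


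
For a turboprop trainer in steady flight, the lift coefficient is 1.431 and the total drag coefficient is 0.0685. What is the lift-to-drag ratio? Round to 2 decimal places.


Step 1: L/D = CL / CD = 1.431 / 0.0685
Step 2: L/D = 20.89

20.89


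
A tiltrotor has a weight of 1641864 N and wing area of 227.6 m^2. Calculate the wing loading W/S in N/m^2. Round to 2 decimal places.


Step 1: Wing loading = W / S = 1641864 / 227.6
Step 2: Wing loading = 7213.81 N/m^2

7213.81


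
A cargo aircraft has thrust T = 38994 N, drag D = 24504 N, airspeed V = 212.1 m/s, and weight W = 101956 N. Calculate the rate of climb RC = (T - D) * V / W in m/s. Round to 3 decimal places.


Step 1: Excess thrust = T - D = 38994 - 24504 = 14490 N
Step 2: Excess power = 14490 * 212.1 = 3073329.0 W
Step 3: RC = 3073329.0 / 101956 = 30.144 m/s

30.144


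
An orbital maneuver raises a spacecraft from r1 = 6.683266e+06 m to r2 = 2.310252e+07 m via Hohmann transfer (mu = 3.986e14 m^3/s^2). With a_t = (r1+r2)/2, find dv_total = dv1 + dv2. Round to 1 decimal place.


Step 1: Transfer semi-major axis a_t = (6.683266e+06 + 2.310252e+07) / 2 = 1.489289e+07 m
Step 2: v1 (circular at r1) = sqrt(mu/r1) = 7722.79 m/s
Step 3: v_t1 = sqrt(mu*(2/r1 - 1/a_t)) = 9618.66 m/s
Step 4: dv1 = |9618.66 - 7722.79| = 1895.87 m/s
Step 5: v2 (circular at r2) = 4153.74 m/s, v_t2 = 2782.56 m/s
Step 6: dv2 = |4153.74 - 2782.56| = 1371.18 m/s
Step 7: Total delta-v = 1895.87 + 1371.18 = 3267.0 m/s

3267.0


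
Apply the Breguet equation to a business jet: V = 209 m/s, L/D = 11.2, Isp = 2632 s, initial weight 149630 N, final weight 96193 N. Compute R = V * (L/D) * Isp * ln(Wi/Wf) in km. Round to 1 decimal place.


Step 1: Coefficient = V * (L/D) * Isp = 209 * 11.2 * 2632 = 6160985.6 m
Step 2: Wi/Wf = 149630 / 96193 = 1.555519
Step 3: ln(1.555519) = 0.441809
Step 4: R = 6160985.6 * 0.441809 = 2721978.8 m = 2722.0 km

2722.0


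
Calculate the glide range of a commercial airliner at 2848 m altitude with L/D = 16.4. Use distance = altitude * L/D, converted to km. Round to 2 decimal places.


Step 1: Glide distance = altitude * L/D = 2848 * 16.4 = 46707.2 m
Step 2: Convert to km: 46707.2 / 1000 = 46.71 km

46.71


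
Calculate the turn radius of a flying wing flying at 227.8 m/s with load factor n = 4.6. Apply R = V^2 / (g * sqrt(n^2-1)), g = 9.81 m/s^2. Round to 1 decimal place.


Step 1: V^2 = 227.8^2 = 51892.84
Step 2: n^2 - 1 = 4.6^2 - 1 = 20.16
Step 3: sqrt(20.16) = 4.489989
Step 4: R = 51892.84 / (9.81 * 4.489989) = 1178.1 m

1178.1


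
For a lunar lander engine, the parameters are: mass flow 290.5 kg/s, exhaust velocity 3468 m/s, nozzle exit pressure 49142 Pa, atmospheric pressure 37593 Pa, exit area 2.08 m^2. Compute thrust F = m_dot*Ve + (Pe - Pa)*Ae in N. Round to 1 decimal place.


Step 1: Momentum thrust = m_dot * Ve = 290.5 * 3468 = 1007454.0 N
Step 2: Pressure thrust = (Pe - Pa) * Ae = (49142 - 37593) * 2.08 = 24021.92 N
Step 3: Total thrust F = 1007454.0 + 24021.92 = 1031475.9 N

1031475.9


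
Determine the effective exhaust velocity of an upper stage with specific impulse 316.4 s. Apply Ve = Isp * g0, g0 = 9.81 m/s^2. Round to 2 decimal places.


Step 1: Ve = Isp * g0 = 316.4 * 9.81
Step 2: Ve = 3103.88 m/s

3103.88


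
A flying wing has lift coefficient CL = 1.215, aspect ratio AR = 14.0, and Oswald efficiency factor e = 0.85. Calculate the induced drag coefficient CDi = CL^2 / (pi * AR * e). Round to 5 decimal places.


Step 1: CL^2 = 1.215^2 = 1.476225
Step 2: pi * AR * e = 3.14159 * 14.0 * 0.85 = 37.384953
Step 3: CDi = 1.476225 / 37.384953 = 0.03949

0.03949


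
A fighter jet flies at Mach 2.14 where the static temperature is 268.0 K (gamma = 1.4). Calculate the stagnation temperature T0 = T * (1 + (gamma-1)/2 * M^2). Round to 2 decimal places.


Step 1: (gamma-1)/2 = 0.2
Step 2: M^2 = 4.5796
Step 3: 1 + 0.2 * 4.5796 = 1.91592
Step 4: T0 = 268.0 * 1.91592 = 513.47 K

513.47


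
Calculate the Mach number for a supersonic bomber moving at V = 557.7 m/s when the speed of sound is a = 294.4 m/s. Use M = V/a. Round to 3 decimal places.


Step 1: M = V / a = 557.7 / 294.4
Step 2: M = 1.894

1.894


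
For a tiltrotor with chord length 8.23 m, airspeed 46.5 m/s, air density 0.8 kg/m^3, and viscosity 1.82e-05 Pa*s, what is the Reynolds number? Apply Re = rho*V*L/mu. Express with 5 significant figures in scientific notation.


Step 1: Numerator = rho * V * L = 0.8 * 46.5 * 8.23 = 306.156
Step 2: Re = 306.156 / 1.82e-05
Step 3: Re = 1.6822e+07

1.6822e+07


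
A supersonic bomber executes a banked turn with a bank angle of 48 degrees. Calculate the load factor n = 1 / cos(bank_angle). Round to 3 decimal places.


Step 1: Convert 48 degrees to radians = 0.837758
Step 2: cos(48 deg) = 0.669131
Step 3: n = 1 / 0.669131 = 1.494

1.494


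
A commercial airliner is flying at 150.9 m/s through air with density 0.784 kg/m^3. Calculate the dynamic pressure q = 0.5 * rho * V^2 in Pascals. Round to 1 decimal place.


Step 1: V^2 = 150.9^2 = 22770.81
Step 2: q = 0.5 * 0.784 * 22770.81
Step 3: q = 8926.2 Pa

8926.2


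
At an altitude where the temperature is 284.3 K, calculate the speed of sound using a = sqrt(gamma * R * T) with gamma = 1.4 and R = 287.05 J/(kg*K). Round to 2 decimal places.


Step 1: gamma * R * T = 1.4 * 287.05 * 284.3 = 114251.641
Step 2: a = sqrt(114251.641) = 338.01 m/s

338.01


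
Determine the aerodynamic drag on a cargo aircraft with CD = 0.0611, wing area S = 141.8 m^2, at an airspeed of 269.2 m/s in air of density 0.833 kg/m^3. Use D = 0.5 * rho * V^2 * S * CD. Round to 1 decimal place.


Step 1: Dynamic pressure q = 0.5 * 0.833 * 269.2^2 = 30183.1886 Pa
Step 2: Drag D = q * S * CD = 30183.1886 * 141.8 * 0.0611
Step 3: D = 261506.5 N

261506.5


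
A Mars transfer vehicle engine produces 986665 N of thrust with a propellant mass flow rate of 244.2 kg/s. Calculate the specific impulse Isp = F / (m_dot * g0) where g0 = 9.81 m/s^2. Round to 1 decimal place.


Step 1: m_dot * g0 = 244.2 * 9.81 = 2395.6
Step 2: Isp = 986665 / 2395.6 = 411.9 s

411.9


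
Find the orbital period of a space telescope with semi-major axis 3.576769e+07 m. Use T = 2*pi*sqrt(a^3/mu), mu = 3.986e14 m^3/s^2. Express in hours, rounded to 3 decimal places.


Step 1: a^3 / mu = 4.575859e+22 / 3.986e14 = 1.147983e+08
Step 2: sqrt(1.147983e+08) = 10714.396 s
Step 3: T = 2*pi * 10714.396 = 67320.54 s
Step 4: T in hours = 67320.54 / 3600 = 18.700 hours

18.700


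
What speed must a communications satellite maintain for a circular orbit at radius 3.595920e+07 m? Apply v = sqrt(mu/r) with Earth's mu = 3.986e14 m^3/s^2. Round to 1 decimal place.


Step 1: mu / r = 3.986e14 / 3.595920e+07 = 11084784.9785
Step 2: v = sqrt(11084784.9785) = 3329.4 m/s

3329.4


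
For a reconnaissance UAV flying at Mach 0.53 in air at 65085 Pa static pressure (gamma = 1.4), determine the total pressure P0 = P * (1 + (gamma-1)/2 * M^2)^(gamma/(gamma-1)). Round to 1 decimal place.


Step 1: (gamma-1)/2 * M^2 = 0.2 * 0.2809 = 0.05618
Step 2: 1 + 0.05618 = 1.05618
Step 3: Exponent gamma/(gamma-1) = 3.5
Step 4: P0 = 65085 * 1.05618^3.5 = 78806.8 Pa

78806.8


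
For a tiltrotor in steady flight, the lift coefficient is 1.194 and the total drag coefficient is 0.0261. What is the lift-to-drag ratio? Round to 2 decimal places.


Step 1: L/D = CL / CD = 1.194 / 0.0261
Step 2: L/D = 45.75

45.75


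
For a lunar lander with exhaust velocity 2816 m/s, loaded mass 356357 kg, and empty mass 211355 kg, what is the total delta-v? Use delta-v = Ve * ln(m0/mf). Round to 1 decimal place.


Step 1: Mass ratio m0/mf = 356357 / 211355 = 1.686059
Step 2: ln(1.686059) = 0.522394
Step 3: delta-v = 2816 * 0.522394 = 1471.1 m/s

1471.1


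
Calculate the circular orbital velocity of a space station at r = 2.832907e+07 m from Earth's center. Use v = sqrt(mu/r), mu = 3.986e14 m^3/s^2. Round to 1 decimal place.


Step 1: mu / r = 3.986e14 / 2.832907e+07 = 14070352.4683
Step 2: v = sqrt(14070352.4683) = 3751.0 m/s

3751.0


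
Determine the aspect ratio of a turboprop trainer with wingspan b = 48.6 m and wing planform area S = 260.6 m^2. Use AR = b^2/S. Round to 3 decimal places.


Step 1: b^2 = 48.6^2 = 2361.96
Step 2: AR = 2361.96 / 260.6 = 9.064

9.064


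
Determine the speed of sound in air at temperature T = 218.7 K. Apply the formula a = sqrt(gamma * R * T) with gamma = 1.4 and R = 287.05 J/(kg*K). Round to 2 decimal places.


Step 1: gamma * R * T = 1.4 * 287.05 * 218.7 = 87888.969
Step 2: a = sqrt(87888.969) = 296.46 m/s

296.46


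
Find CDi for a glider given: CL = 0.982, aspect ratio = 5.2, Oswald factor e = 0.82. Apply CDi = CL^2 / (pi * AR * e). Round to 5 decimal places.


Step 1: CL^2 = 0.982^2 = 0.964324
Step 2: pi * AR * e = 3.14159 * 5.2 * 0.82 = 13.395751
Step 3: CDi = 0.964324 / 13.395751 = 0.07199

0.07199


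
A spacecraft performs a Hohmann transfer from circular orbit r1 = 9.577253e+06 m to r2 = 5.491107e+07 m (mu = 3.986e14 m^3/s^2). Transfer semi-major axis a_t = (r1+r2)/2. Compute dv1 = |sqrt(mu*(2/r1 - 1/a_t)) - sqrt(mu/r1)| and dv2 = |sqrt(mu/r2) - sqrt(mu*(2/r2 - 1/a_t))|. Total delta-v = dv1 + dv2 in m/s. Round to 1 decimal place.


Step 1: Transfer semi-major axis a_t = (9.577253e+06 + 5.491107e+07) / 2 = 3.224416e+07 m
Step 2: v1 (circular at r1) = sqrt(mu/r1) = 6451.31 m/s
Step 3: v_t1 = sqrt(mu*(2/r1 - 1/a_t)) = 8418.85 m/s
Step 4: dv1 = |8418.85 - 6451.31| = 1967.53 m/s
Step 5: v2 (circular at r2) = 2694.25 m/s, v_t2 = 1468.36 m/s
Step 6: dv2 = |2694.25 - 1468.36| = 1225.89 m/s
Step 7: Total delta-v = 1967.53 + 1225.89 = 3193.4 m/s

3193.4


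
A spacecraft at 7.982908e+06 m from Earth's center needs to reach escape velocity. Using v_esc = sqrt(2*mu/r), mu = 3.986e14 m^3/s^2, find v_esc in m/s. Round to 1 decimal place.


Step 1: 2*mu/r = 2 * 3.986e14 / 7.982908e+06 = 99863358.0645
Step 2: v_esc = sqrt(99863358.0645) = 9993.2 m/s

9993.2


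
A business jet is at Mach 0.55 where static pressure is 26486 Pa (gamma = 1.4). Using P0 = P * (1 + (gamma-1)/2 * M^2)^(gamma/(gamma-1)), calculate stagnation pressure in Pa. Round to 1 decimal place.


Step 1: (gamma-1)/2 * M^2 = 0.2 * 0.3025 = 0.0605
Step 2: 1 + 0.0605 = 1.0605
Step 3: Exponent gamma/(gamma-1) = 3.5
Step 4: P0 = 26486 * 1.0605^3.5 = 32531.5 Pa

32531.5


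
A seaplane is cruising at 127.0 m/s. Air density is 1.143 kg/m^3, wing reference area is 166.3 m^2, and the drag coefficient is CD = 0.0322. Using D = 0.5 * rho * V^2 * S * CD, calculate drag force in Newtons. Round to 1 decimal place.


Step 1: Dynamic pressure q = 0.5 * 1.143 * 127.0^2 = 9217.7235 Pa
Step 2: Drag D = q * S * CD = 9217.7235 * 166.3 * 0.0322
Step 3: D = 49359.6 N

49359.6


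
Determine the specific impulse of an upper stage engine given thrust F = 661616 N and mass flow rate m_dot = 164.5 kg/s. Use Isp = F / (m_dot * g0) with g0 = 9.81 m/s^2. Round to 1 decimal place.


Step 1: m_dot * g0 = 164.5 * 9.81 = 1613.75
Step 2: Isp = 661616 / 1613.75 = 410.0 s

410.0


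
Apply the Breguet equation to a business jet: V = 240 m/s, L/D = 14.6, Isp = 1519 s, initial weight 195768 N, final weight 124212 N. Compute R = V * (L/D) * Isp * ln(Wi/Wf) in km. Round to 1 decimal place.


Step 1: Coefficient = V * (L/D) * Isp = 240 * 14.6 * 1519 = 5322576.0 m
Step 2: Wi/Wf = 195768 / 124212 = 1.57608
Step 3: ln(1.57608) = 0.454941
Step 4: R = 5322576.0 * 0.454941 = 2421455.4 m = 2421.5 km

2421.5


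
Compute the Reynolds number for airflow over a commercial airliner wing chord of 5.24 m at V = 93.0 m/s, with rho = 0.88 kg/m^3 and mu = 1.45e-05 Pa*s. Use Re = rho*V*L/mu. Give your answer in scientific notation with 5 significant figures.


Step 1: Numerator = rho * V * L = 0.88 * 93.0 * 5.24 = 428.8416
Step 2: Re = 428.8416 / 1.45e-05
Step 3: Re = 2.9575e+07

2.9575e+07


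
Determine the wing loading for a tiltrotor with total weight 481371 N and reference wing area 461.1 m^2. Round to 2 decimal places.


Step 1: Wing loading = W / S = 481371 / 461.1
Step 2: Wing loading = 1043.96 N/m^2

1043.96


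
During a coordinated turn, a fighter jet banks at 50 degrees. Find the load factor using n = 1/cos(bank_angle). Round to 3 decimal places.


Step 1: Convert 50 degrees to radians = 0.872665
Step 2: cos(50 deg) = 0.642788
Step 3: n = 1 / 0.642788 = 1.556

1.556


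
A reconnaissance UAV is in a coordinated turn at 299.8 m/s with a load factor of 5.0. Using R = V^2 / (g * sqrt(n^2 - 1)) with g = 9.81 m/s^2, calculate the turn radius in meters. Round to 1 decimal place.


Step 1: V^2 = 299.8^2 = 89880.04
Step 2: n^2 - 1 = 5.0^2 - 1 = 24.0
Step 3: sqrt(24.0) = 4.898979
Step 4: R = 89880.04 / (9.81 * 4.898979) = 1870.2 m

1870.2


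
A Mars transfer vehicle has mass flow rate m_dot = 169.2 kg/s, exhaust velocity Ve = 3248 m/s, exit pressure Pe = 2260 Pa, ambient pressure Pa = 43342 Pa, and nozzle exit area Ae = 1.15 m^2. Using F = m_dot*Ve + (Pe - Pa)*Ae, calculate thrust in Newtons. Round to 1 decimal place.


Step 1: Momentum thrust = m_dot * Ve = 169.2 * 3248 = 549561.6 N
Step 2: Pressure thrust = (Pe - Pa) * Ae = (2260 - 43342) * 1.15 = -47244.30 N
Step 3: Total thrust F = 549561.6 + -47244.30 = 502317.3 N

502317.3


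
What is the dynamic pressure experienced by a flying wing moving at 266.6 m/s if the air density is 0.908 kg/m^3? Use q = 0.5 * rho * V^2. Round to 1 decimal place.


Step 1: V^2 = 266.6^2 = 71075.56
Step 2: q = 0.5 * 0.908 * 71075.56
Step 3: q = 32268.3 Pa

32268.3


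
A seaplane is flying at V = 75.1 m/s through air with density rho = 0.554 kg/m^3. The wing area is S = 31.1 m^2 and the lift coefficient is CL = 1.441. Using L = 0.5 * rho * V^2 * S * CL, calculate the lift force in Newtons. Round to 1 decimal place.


Step 1: Calculate dynamic pressure q = 0.5 * 0.554 * 75.1^2 = 0.5 * 0.554 * 5640.01 = 1562.2828 Pa
Step 2: Multiply by wing area and lift coefficient: L = 1562.2828 * 31.1 * 1.441
Step 3: L = 48586.9941 * 1.441 = 70013.9 N

70013.9


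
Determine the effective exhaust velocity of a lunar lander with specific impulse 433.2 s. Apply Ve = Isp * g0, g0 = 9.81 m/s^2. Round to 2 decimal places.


Step 1: Ve = Isp * g0 = 433.2 * 9.81
Step 2: Ve = 4249.69 m/s

4249.69


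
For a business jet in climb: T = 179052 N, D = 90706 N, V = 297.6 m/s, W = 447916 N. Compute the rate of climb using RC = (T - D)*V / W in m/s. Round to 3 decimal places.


Step 1: Excess thrust = T - D = 179052 - 90706 = 88346 N
Step 2: Excess power = 88346 * 297.6 = 26291769.6 W
Step 3: RC = 26291769.6 / 447916 = 58.698 m/s

58.698


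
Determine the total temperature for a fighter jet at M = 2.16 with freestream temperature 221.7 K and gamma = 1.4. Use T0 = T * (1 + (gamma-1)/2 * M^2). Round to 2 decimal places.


Step 1: (gamma-1)/2 = 0.2
Step 2: M^2 = 4.6656
Step 3: 1 + 0.2 * 4.6656 = 1.93312
Step 4: T0 = 221.7 * 1.93312 = 428.57 K

428.57


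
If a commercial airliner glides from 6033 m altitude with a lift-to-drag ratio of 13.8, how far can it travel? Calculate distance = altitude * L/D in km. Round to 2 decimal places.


Step 1: Glide distance = altitude * L/D = 6033 * 13.8 = 83255.4 m
Step 2: Convert to km: 83255.4 / 1000 = 83.26 km

83.26


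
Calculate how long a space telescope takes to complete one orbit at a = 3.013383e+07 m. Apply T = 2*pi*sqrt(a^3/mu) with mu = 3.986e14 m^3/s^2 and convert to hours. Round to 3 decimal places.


Step 1: a^3 / mu = 2.736296e+22 / 3.986e14 = 6.864766e+07
Step 2: sqrt(6.864766e+07) = 8285.3881 s
Step 3: T = 2*pi * 8285.3881 = 52058.63 s
Step 4: T in hours = 52058.63 / 3600 = 14.461 hours

14.461


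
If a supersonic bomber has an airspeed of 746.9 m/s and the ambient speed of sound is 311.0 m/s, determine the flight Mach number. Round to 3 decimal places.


Step 1: M = V / a = 746.9 / 311.0
Step 2: M = 2.402

2.402


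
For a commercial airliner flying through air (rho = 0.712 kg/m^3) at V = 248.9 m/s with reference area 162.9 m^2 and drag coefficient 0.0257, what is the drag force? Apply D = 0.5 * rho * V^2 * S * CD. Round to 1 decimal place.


Step 1: Dynamic pressure q = 0.5 * 0.712 * 248.9^2 = 22054.6308 Pa
Step 2: Drag D = q * S * CD = 22054.6308 * 162.9 * 0.0257
Step 3: D = 92332.4 N

92332.4


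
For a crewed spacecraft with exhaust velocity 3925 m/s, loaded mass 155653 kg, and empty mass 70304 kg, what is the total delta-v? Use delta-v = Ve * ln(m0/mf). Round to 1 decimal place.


Step 1: Mass ratio m0/mf = 155653 / 70304 = 2.213999
Step 2: ln(2.213999) = 0.7948
Step 3: delta-v = 3925 * 0.7948 = 3119.6 m/s

3119.6


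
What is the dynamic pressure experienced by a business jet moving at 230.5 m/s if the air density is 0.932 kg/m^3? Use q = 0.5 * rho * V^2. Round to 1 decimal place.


Step 1: V^2 = 230.5^2 = 53130.25
Step 2: q = 0.5 * 0.932 * 53130.25
Step 3: q = 24758.7 Pa

24758.7


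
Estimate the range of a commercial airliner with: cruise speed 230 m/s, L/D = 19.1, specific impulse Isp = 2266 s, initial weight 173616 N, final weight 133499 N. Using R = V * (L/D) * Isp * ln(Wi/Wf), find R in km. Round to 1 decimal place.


Step 1: Coefficient = V * (L/D) * Isp = 230 * 19.1 * 2266 = 9954538.0 m
Step 2: Wi/Wf = 173616 / 133499 = 1.300504
Step 3: ln(1.300504) = 0.262752
Step 4: R = 9954538.0 * 0.262752 = 2615574.5 m = 2615.6 km

2615.6


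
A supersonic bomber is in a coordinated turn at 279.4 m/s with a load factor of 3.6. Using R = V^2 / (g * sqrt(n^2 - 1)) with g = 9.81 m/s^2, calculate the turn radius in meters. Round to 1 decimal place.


Step 1: V^2 = 279.4^2 = 78064.36
Step 2: n^2 - 1 = 3.6^2 - 1 = 11.96
Step 3: sqrt(11.96) = 3.458323
Step 4: R = 78064.36 / (9.81 * 3.458323) = 2301.0 m

2301.0


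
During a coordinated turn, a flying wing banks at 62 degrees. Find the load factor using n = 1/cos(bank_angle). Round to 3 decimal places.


Step 1: Convert 62 degrees to radians = 1.082104
Step 2: cos(62 deg) = 0.469472
Step 3: n = 1 / 0.469472 = 2.130

2.130


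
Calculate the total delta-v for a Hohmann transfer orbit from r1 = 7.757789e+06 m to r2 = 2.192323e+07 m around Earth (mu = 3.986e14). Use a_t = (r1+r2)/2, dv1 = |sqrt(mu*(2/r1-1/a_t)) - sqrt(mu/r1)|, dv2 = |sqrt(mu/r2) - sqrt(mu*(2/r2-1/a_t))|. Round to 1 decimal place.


Step 1: Transfer semi-major axis a_t = (7.757789e+06 + 2.192323e+07) / 2 = 1.484051e+07 m
Step 2: v1 (circular at r1) = sqrt(mu/r1) = 7168.03 m/s
Step 3: v_t1 = sqrt(mu*(2/r1 - 1/a_t)) = 8712.19 m/s
Step 4: dv1 = |8712.19 - 7168.03| = 1544.17 m/s
Step 5: v2 (circular at r2) = 4263.99 m/s, v_t2 = 3082.91 m/s
Step 6: dv2 = |4263.99 - 3082.91| = 1181.08 m/s
Step 7: Total delta-v = 1544.17 + 1181.08 = 2725.2 m/s

2725.2


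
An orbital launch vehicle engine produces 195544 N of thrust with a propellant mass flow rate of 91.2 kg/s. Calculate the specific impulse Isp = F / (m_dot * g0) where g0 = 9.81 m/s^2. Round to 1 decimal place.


Step 1: m_dot * g0 = 91.2 * 9.81 = 894.67
Step 2: Isp = 195544 / 894.67 = 218.6 s

218.6


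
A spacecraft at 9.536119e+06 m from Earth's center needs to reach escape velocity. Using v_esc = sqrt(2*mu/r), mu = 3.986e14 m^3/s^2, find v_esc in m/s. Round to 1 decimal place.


Step 1: 2*mu/r = 2 * 3.986e14 / 9.536119e+06 = 83597950.0675
Step 2: v_esc = sqrt(83597950.0675) = 9143.2 m/s

9143.2


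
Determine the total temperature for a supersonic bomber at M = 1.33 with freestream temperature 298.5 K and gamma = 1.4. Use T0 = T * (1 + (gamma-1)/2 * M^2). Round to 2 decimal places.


Step 1: (gamma-1)/2 = 0.2
Step 2: M^2 = 1.7689
Step 3: 1 + 0.2 * 1.7689 = 1.35378
Step 4: T0 = 298.5 * 1.35378 = 404.10 K

404.10


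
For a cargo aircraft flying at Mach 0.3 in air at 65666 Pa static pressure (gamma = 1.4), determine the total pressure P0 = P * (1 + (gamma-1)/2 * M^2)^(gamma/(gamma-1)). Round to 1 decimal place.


Step 1: (gamma-1)/2 * M^2 = 0.2 * 0.09 = 0.018
Step 2: 1 + 0.018 = 1.018
Step 3: Exponent gamma/(gamma-1) = 3.5
Step 4: P0 = 65666 * 1.018^3.5 = 69896.9 Pa

69896.9


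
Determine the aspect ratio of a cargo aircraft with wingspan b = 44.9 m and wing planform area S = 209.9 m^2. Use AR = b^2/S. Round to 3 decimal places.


Step 1: b^2 = 44.9^2 = 2016.01
Step 2: AR = 2016.01 / 209.9 = 9.605

9.605


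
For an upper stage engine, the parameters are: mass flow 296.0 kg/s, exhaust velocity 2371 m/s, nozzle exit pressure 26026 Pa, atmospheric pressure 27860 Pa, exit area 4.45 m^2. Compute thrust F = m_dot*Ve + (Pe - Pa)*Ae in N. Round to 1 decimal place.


Step 1: Momentum thrust = m_dot * Ve = 296.0 * 2371 = 701816.0 N
Step 2: Pressure thrust = (Pe - Pa) * Ae = (26026 - 27860) * 4.45 = -8161.30 N
Step 3: Total thrust F = 701816.0 + -8161.30 = 693654.7 N

693654.7


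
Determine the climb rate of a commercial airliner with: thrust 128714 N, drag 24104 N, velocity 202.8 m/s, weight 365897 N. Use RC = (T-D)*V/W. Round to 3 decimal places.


Step 1: Excess thrust = T - D = 128714 - 24104 = 104610 N
Step 2: Excess power = 104610 * 202.8 = 21214908.0 W
Step 3: RC = 21214908.0 / 365897 = 57.981 m/s

57.981


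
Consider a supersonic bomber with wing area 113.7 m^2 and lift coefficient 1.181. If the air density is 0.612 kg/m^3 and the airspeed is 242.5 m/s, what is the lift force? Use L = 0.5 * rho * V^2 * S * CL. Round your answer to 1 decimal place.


Step 1: Calculate dynamic pressure q = 0.5 * 0.612 * 242.5^2 = 0.5 * 0.612 * 58806.25 = 17994.7125 Pa
Step 2: Multiply by wing area and lift coefficient: L = 17994.7125 * 113.7 * 1.181
Step 3: L = 2045998.8113 * 1.181 = 2416324.6 N

2416324.6


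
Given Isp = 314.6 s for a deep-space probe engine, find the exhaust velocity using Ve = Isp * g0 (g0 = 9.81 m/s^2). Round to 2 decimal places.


Step 1: Ve = Isp * g0 = 314.6 * 9.81
Step 2: Ve = 3086.23 m/s

3086.23


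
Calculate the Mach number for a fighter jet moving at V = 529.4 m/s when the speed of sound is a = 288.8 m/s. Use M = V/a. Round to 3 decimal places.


Step 1: M = V / a = 529.4 / 288.8
Step 2: M = 1.833

1.833


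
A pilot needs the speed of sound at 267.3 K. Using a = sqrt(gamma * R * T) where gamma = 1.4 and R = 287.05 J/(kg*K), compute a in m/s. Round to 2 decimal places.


Step 1: gamma * R * T = 1.4 * 287.05 * 267.3 = 107419.851
Step 2: a = sqrt(107419.851) = 327.75 m/s

327.75


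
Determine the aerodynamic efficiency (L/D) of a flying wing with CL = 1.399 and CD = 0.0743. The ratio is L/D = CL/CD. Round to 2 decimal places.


Step 1: L/D = CL / CD = 1.399 / 0.0743
Step 2: L/D = 18.83

18.83


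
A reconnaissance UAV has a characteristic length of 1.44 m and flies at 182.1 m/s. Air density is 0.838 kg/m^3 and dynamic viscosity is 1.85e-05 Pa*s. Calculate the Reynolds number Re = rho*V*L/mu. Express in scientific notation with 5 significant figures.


Step 1: Numerator = rho * V * L = 0.838 * 182.1 * 1.44 = 219.743712
Step 2: Re = 219.743712 / 1.85e-05
Step 3: Re = 1.1878e+07

1.1878e+07


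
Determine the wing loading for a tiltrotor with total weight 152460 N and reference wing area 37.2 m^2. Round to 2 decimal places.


Step 1: Wing loading = W / S = 152460 / 37.2
Step 2: Wing loading = 4098.39 N/m^2

4098.39


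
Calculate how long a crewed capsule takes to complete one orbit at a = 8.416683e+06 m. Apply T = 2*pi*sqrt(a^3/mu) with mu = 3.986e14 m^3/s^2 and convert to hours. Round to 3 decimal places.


Step 1: a^3 / mu = 5.962425e+20 / 3.986e14 = 1.495842e+06
Step 2: sqrt(1.495842e+06) = 1223.046 s
Step 3: T = 2*pi * 1223.046 = 7684.62 s
Step 4: T in hours = 7684.62 / 3600 = 2.135 hours

2.135


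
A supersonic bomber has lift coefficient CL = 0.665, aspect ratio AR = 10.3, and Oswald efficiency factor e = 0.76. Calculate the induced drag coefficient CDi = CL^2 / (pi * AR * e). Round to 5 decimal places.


Step 1: CL^2 = 0.665^2 = 0.442225
Step 2: pi * AR * e = 3.14159 * 10.3 * 0.76 = 24.592387
Step 3: CDi = 0.442225 / 24.592387 = 0.01798

0.01798


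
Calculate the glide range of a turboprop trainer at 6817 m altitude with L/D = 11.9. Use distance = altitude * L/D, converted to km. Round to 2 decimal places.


Step 1: Glide distance = altitude * L/D = 6817 * 11.9 = 81122.3 m
Step 2: Convert to km: 81122.3 / 1000 = 81.12 km

81.12


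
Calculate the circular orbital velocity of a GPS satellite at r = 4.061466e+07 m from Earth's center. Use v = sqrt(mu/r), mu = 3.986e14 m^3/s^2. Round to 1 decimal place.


Step 1: mu / r = 3.986e14 / 4.061466e+07 = 9814190.2456
Step 2: v = sqrt(9814190.2456) = 3132.8 m/s

3132.8


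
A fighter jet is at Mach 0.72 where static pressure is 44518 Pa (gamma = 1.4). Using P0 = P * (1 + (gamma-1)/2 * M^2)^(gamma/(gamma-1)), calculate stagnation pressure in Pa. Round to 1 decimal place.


Step 1: (gamma-1)/2 * M^2 = 0.2 * 0.5184 = 0.10368
Step 2: 1 + 0.10368 = 1.10368
Step 3: Exponent gamma/(gamma-1) = 3.5
Step 4: P0 = 44518 * 1.10368^3.5 = 62876.3 Pa

62876.3


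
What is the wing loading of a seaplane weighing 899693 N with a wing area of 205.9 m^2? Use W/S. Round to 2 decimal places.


Step 1: Wing loading = W / S = 899693 / 205.9
Step 2: Wing loading = 4369.56 N/m^2

4369.56


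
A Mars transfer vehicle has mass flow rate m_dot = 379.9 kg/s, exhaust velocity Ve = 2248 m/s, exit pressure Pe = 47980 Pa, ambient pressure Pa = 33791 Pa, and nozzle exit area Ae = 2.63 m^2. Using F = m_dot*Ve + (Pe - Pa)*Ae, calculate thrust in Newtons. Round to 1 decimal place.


Step 1: Momentum thrust = m_dot * Ve = 379.9 * 2248 = 854015.2 N
Step 2: Pressure thrust = (Pe - Pa) * Ae = (47980 - 33791) * 2.63 = 37317.07 N
Step 3: Total thrust F = 854015.2 + 37317.07 = 891332.3 N

891332.3
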